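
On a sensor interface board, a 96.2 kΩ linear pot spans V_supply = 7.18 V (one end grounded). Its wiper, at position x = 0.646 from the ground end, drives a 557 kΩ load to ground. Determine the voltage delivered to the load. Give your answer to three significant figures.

V_out ≈ 4.46 V

The pot divides into 34.05 kΩ above the wiper and 62.15 kΩ below.
Lower segment in parallel with the load: 62.15 ‖ 557 = 55.91 kΩ.
V_out = 7.18 × 55.91/(34.05 + 55.91) = 4.462 V.
(Unloaded: V_out = x·V_supply = 4.64 V.)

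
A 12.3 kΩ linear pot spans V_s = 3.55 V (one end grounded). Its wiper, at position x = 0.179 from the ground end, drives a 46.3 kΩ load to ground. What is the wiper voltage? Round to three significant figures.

V_out ≈ 0.612 V

The pot divides into 10.10 kΩ above the wiper and 2.202 kΩ below.
(x·R_p) ‖ R_L = 2.102 kΩ.
Loaded-divider output: V_out = 3.55 × 0.1723 = 0.6116 V.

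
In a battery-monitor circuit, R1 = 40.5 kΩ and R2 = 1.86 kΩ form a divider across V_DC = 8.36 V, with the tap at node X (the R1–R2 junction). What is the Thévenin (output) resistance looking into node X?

Zeroing V_DC shorts the top of R1 to ground, so R_th = R1 ‖ R2 = 1.778 kΩ.

R_th ≈ 1.78 kΩ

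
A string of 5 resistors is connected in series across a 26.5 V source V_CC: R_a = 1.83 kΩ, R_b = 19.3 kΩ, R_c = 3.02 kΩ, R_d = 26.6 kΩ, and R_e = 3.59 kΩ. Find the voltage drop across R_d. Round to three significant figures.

V ≈ 13.0 V

ΣR = 1.83 + 19.3 + 3.02 + 26.6 + 3.59 = 54.34 kΩ.
By the voltage-divider rule, V = 26.5 × 26.60/54.34 = 12.97 V.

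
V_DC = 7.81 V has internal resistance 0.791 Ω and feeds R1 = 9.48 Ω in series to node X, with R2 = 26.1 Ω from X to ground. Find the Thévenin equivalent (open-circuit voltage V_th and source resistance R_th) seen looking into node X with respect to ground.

R1' = 0.791 + 9.48 = 10.27 Ω (source resistance + R1).
V_th is the unloaded tap voltage: V_DC · R2/(R1'+R2) = 7.81 × 0.7176 = 5.604 V.
Looking into X with the source shorted: R_th = R1'·R2/(R1'+R2) = 10.27 × 26.1/36.37 = 7.371 Ω.

V_th ≈ 5.60 V, R_th ≈ 7.37 Ω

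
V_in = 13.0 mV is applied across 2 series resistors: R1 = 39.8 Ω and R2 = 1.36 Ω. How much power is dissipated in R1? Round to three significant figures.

ΣR = 41.16 Ω → I = 13.0/41.16 = 0.3158 mA.
V(R1) = I·R = 12.57 mV; P = V·I = 12.57 × 0.3158 = 3.970 µW.

P ≈ 3.97 µW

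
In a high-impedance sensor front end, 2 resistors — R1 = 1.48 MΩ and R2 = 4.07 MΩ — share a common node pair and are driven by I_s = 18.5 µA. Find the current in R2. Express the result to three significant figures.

I ≈ 4.93 µA

Two-branch current divider: I_k = I_s · R_other/(R_1 + R_2).
I(R2) = 18.5 × 1.48/(1.48 + 4.07) = 18.5 × 0.2667 = 4.933 µA.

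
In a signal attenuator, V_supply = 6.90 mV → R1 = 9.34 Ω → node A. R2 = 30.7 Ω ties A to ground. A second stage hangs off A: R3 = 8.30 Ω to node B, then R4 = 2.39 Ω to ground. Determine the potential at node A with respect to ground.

V_A ≈ 3.17 mV

Node A sees R2 in parallel with the series input of stage 2, R3 + R4 = 10.69 Ω.
R2 ‖ (R3+R4) = 7.929 Ω.
V_A = 6.90 × 7.929/(9.34 + 7.929) = 3.168 mV.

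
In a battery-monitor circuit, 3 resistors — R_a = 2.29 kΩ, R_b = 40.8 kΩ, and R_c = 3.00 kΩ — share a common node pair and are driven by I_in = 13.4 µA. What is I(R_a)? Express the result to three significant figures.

Conductances: ΣG = 1/2.29 + 1/40.8 + 1/3.00 = 0.7945 (1/kΩ).
By the current-divider rule, I = I_in · G_k/ΣG = 13.4 × 0.5496 = 7.365 µA.

I ≈ 7.36 µA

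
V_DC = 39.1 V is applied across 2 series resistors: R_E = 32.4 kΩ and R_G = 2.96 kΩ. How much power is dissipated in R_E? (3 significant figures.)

P ≈ 39.6 mW

Series current I = V_DC/ΣR = 39.1/35.36 = 1.106 mA.
P = I²R = 1.223 × 32.4 = 39.62 mW.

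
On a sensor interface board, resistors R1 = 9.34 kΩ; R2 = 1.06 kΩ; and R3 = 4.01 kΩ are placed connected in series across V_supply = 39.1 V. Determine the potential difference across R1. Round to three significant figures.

Total series resistance ΣR = 9.34 + 1.06 + 4.01 = 14.41 kΩ.
By the voltage-divider rule, V = 39.1 × 9.340/14.41 = 25.34 V.

V ≈ 25.3 V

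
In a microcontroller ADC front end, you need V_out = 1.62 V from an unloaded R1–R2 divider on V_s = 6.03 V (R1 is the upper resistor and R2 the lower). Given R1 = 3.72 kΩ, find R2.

R2 ≈ 1.37 kΩ

Required fraction k = V_out/V_s = 0.2687.
Rearranging, R2 = R1·k/(1−k) = 3.72 × 0.3673 = 1.367 kΩ.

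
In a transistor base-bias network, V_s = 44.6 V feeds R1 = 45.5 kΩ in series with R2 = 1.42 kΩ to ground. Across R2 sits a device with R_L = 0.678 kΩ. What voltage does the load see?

R2 ‖ R_L = (1.42 × 0.678)/(1.42 + 0.678) = 0.4589 kΩ.
Voltage divider with the loaded lower leg: V_out = 44.6 × 0.4589/(45.5 + 0.4589) = 44.6 × 0.009985 = 0.4453 V.

V_out ≈ 0.445 V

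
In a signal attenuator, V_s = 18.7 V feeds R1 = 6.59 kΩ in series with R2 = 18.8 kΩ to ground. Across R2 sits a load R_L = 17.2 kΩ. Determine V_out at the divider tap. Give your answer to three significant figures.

V_out ≈ 10.8 V

The load sits in parallel with R2, giving an effective lower resistance R2' = R2·R_L/(R2+R_L) = 8.982 kΩ.
Then V_out = V_s · R2'/(R1 + R2') = 18.7 × 8.982/15.57 = 10.79 V.
(Unloaded it would be 13.8 V; the load pulls it down.)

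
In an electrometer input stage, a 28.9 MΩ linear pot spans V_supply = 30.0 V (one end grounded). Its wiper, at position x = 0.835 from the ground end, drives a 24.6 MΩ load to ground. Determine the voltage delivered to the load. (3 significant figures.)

Lower segment x·R_p = 24.13 MΩ; upper segment (1−x)·R_p = 4.769 MΩ.
(x·R_p) ‖ R_L = 12.18 MΩ.
Then V_out = V_supply · 12.18/(4.769 + 12.18) = 21.56 V.
(Unloaded: V_out = x·V_supply = 25.0 V.)

V_out ≈ 21.6 V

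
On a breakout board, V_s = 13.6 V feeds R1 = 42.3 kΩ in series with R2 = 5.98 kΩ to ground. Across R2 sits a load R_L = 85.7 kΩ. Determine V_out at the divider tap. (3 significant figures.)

V_out ≈ 1.59 V

The load sits in parallel with R2, giving an effective lower resistance R2' = R2·R_L/(R2+R_L) = 5.590 kΩ.
Now apply the divider: V_out = 13.6 × 0.1167 = 1.587 V.
(Unloaded it would be 1.68 V; the load pulls it down.)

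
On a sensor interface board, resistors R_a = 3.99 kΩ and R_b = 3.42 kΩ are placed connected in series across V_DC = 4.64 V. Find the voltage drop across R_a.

V ≈ 2.50 V

Total series resistance ΣR = 3.99 + 3.42 = 7.410 kΩ.
V = V_DC · R/ΣR = 4.64 × 0.5385 = 2.498 V.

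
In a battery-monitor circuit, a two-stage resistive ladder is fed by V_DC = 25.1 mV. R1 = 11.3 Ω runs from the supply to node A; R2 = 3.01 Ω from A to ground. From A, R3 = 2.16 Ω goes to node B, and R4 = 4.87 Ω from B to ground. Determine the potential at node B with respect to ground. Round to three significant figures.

V_B ≈ 2.73 mV

Node A sees R2 in parallel with the series input of stage 2, R3 + R4 = 7.030 Ω.
R2 ‖ (R3+R4) = 2.108 Ω.
First divider: V_A = V_DC · 2.108/(11.3 + 2.108) = 3.946 mV.
V_B = V_A × 0.6927 = 2.733 mV.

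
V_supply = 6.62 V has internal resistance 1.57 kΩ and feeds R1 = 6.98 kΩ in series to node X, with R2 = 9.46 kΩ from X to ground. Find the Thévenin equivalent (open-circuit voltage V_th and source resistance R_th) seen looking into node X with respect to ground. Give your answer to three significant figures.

V_th ≈ 3.48 V, R_th ≈ 4.49 kΩ

R1' = 1.57 + 6.98 = 8.550 kΩ (source resistance + R1).
V_th is the unloaded tap voltage: V_supply · R2/(R1'+R2) = 6.62 × 0.5253 = 3.477 V.
Looking into X with the source shorted: R_th = R1'·R2/(R1'+R2) = 8.550 × 9.46/18.01 = 4.491 kΩ.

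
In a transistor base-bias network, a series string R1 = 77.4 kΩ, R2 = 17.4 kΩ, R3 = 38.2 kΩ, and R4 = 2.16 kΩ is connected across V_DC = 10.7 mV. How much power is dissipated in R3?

P ≈ 0.239 nW

ΣR = 135.2 kΩ → I = 10.7/135.2 = 0.07917 µA.
V(R3) = I·R = 3.024 mV; P = V·I = 3.024 × 0.07917 = 0.2394 nW.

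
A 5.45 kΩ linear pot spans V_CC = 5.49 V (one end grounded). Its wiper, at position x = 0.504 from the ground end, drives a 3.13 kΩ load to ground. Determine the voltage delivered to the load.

Lower segment x·R_p = 2.747 kΩ; upper segment (1−x)·R_p = 2.703 kΩ.
(x·R_p) ‖ R_L = 1.463 kΩ.
Loaded-divider output: V_out = 5.49 × 0.3512 = 1.928 V.

V_out ≈ 1.93 V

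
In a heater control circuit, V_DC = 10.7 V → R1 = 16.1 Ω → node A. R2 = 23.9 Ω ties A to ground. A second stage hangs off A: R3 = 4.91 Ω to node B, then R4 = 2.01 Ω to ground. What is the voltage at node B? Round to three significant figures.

V_B ≈ 0.777 V

Looking into the second stage from A: R3 + R4 = 6.920 Ω appears in parallel with R2.
R2 ‖ (R3+R4) = 5.366 Ω.
First divider: V_A = V_DC · 5.366/(16.1 + 5.366) = 2.675 V.
Stage 2 is unloaded, so V_B = V_A · R4/(R3+R4) = 2.675 × 2.01/6.920 = 0.7769 V.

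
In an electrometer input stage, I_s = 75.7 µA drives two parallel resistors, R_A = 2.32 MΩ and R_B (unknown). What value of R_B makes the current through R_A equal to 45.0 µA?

R_B ≈ 3.40 MΩ

The fraction through R_A equals R_B/(R_A+R_B).
45.0/75.7 = R_B/(R_A + R_B) → R_B = R_A · (0.5945)/(1 − 0.5945) = 2.32 × 1.466 = 3.401 MΩ.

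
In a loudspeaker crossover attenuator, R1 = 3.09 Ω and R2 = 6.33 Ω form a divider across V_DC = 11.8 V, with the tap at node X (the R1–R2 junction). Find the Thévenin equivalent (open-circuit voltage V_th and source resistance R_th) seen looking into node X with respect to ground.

With X open, the divider is unloaded: V_th = 11.8 × 6.33/9.420 = 7.929 V.
Zeroing V_DC shorts the top of R1 to ground, so R_th = R1 ‖ R2 = 2.076 Ω.

V_th ≈ 7.93 V, R_th ≈ 2.08 Ω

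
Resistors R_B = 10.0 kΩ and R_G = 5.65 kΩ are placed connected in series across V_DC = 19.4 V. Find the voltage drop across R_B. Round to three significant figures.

Series total: ΣR = 10.0 + 5.65 = 15.65 kΩ.
By the voltage-divider rule, V = 19.4 × 10.00/15.65 = 12.40 V.

V ≈ 12.4 V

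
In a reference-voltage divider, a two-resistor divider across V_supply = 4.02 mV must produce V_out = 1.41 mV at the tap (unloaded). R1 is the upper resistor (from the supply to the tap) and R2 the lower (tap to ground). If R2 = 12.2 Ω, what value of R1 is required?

R1 ≈ 22.6 Ω

V_out/V_supply = R2/(R1+R2) = 0.3507.
So R1 = R2 · (V_supply/V_out − 1) = 12.2 × (4.02/1.41 − 1) = 12.2 × 1.851 = 22.58 Ω.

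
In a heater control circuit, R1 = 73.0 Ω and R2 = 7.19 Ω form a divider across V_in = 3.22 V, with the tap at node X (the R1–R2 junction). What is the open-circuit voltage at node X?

V_th ≈ 0.289 V

Open-circuit (no load on X): V_th = V_in · R2/(R1 + R2) = 3.22 × 7.19/(73.00 + 7.19) = 0.2887 V.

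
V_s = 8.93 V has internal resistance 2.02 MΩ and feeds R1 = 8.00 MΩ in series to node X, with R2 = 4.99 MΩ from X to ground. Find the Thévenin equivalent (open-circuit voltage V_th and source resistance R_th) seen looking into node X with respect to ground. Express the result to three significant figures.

V_th ≈ 2.97 V, R_th ≈ 3.33 MΩ

R1' = 2.02 + 8.00 = 10.02 MΩ (source resistance + R1).
Open-circuit (no load on X): V_th = V_s · R2/(R1' + R2) = 8.93 × 4.99/(10.02 + 4.99) = 2.969 V.
Looking into X with the source shorted: R_th = R1'·R2/(R1'+R2) = 10.02 × 4.99/15.01 = 3.331 MΩ.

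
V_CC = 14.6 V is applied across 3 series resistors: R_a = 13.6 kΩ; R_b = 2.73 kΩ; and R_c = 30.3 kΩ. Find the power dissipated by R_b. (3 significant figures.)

P ≈ 0.268 mW

ΣR = 46.63 kΩ → I = 14.6/46.63 = 0.3131 mA.
V(R_b) = I·R = 0.8548 V; P = V·I = 0.8548 × 0.3131 = 0.2676 mW.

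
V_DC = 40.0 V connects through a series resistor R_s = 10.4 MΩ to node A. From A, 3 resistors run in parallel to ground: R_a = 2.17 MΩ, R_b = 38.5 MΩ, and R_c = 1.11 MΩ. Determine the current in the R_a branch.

I ≈ 1.19 µA

Combine the parallel branches: R_p = (1/2.17 + 1/38.5 + 1/1.11)⁻¹ = 0.7206 MΩ.
V_A = 40.0 × 0.7206/11.12 = 2.592 V.
Branch current I = V_A/R_a = 2.592/2.17 = 1.194 µA.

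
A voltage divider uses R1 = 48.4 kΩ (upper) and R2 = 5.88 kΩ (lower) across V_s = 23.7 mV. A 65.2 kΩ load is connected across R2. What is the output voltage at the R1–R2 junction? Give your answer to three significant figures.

The load sits in parallel with R2, giving an effective lower resistance R2' = R2·R_L/(R2+R_L) = 5.394 kΩ.
Now apply the divider: V_out = 23.7 × 0.1003 = 2.376 mV.

V_out ≈ 2.38 mV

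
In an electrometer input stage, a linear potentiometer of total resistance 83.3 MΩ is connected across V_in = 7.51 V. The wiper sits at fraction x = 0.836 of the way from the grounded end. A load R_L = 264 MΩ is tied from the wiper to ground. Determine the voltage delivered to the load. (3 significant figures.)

V_out ≈ 6.02 V

The pot divides into 13.66 MΩ above the wiper and 69.64 MΩ below.
Lower segment in parallel with the load: 69.64 ‖ 264 = 55.10 MΩ.
Then V_out = V_in · 55.10/(13.66 + 55.10) = 6.018 V.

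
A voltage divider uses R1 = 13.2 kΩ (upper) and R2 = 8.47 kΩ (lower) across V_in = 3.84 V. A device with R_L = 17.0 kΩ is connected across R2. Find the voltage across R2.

V_out ≈ 1.15 V

First combine the lower leg with the load: R2 ‖ R_L = 5.653 kΩ.
Then V_out = V_in · R2'/(R1 + R2') = 3.84 × 5.653/18.85 = 1.151 V.
(Unloaded it would be 1.50 V; the load pulls it down.)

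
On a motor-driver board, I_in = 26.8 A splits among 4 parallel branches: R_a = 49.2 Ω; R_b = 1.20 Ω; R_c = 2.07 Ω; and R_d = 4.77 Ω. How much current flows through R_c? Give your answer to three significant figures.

Conductances: ΣG = 1/49.2 + 1/1.20 + 1/2.07 + 1/4.77 = 1.546 (1/Ω).
Current divider: I(R_c) = I_in · G_k/ΣG = 26.8 × (0.4831/1.546) = 26.8 × 0.3124 = 8.372 A.

I ≈ 8.37 A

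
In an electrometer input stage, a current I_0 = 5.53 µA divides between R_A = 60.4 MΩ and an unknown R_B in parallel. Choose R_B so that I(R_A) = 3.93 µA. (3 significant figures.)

R_B ≈ 148 MΩ

In a two-way split, I_A/I_0 = R_B/(R_A + R_B).
3.93/5.53 = R_B/(R_A + R_B) → R_B = R_A · (0.7107)/(1 − 0.7107) = 60.4 × 2.456 = 148.4 MΩ.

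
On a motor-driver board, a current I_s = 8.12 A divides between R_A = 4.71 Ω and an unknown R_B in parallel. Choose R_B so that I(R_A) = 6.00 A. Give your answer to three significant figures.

The fraction through R_A equals R_B/(R_A+R_B).
6.00/8.12 = R_B/(R_A + R_B) → R_B = R_A · (0.7389)/(1 − 0.7389) = 4.71 × 2.830 = 13.33 Ω.

R_B ≈ 13.3 Ω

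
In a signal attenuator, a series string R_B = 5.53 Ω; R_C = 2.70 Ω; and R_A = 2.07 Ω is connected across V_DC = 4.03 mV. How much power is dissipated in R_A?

Series current I = V_DC/ΣR = 4.03/10.30 = 0.3913 mA.
P(R_A) = I²·R_A = (0.3913)² × 2.07 = 0.3169 µW.

P ≈ 0.317 µW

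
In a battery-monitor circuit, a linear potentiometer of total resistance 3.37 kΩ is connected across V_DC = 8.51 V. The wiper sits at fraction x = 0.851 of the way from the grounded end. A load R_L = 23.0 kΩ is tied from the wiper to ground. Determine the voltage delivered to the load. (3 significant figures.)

The pot divides into 0.5021 kΩ above the wiper and 2.868 kΩ below.
Lower segment in parallel with the load: 2.868 ‖ 23.0 = 2.550 kΩ.
Then V_out = V_DC · 2.550/(0.5021 + 2.550) = 7.110 V.
(Unloaded: V_out = x·V_DC = 7.24 V.)

V_out ≈ 7.11 V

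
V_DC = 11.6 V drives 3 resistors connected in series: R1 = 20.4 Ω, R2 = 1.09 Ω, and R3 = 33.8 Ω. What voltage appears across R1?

V ≈ 4.28 V

ΣR = 20.4 + 1.09 + 33.8 = 55.29 Ω.
By the voltage-divider rule, V = 11.6 × 20.40/55.29 = 4.280 V.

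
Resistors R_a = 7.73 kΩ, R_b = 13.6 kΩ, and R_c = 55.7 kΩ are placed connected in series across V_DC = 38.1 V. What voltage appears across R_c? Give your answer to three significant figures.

V ≈ 27.5 V

ΣR = 7.73 + 13.6 + 55.7 = 77.03 kΩ.
V = V_DC · R/ΣR = 38.1 × 0.7231 = 27.55 V.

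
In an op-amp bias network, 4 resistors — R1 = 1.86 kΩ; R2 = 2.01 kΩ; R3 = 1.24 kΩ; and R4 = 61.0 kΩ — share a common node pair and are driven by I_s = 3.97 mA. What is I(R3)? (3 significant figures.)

Conductances: ΣG = 1/1.86 + 1/2.01 + 1/1.24 + 1/61.0 = 1.858 (1/kΩ).
R3 takes the fraction G_k/ΣG = 0.8065/1.858 = 0.4340, so I = 3.97 × 0.4340 = 1.723 mA.

I ≈ 1.72 mA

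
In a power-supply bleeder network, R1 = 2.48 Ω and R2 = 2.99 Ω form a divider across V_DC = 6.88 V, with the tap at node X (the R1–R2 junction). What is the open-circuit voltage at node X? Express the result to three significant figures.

With X open, the divider is unloaded: V_th = 6.88 × 2.99/5.470 = 3.761 V.

V_th ≈ 3.76 V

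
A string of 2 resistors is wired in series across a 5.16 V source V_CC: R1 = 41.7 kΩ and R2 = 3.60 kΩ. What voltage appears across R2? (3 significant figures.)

ΣR = 41.7 + 3.60 = 45.30 kΩ.
Voltage divider: V = V_CC · (3.600 / 45.30) = 5.16 × 0.07947 = 0.4101 V.

V ≈ 0.410 V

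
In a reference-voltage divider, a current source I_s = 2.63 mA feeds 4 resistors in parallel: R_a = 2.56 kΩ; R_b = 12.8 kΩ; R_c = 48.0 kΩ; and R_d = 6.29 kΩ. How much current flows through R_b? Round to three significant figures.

Total conductance ΣG = 1/2.56 + 1/12.8 + 1/48.0 + 1/6.29 = 0.6486 (units of 1/kΩ).
R_b takes the fraction G_k/ΣG = 0.07812/0.6486 = 0.1205, so I = 2.63 × 0.1205 = 0.3168 mA.

I ≈ 0.317 mA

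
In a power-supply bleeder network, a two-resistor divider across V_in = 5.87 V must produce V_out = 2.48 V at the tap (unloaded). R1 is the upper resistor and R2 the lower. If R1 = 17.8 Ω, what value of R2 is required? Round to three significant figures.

R2 ≈ 13.0 Ω

V_out/V_in = R2/(R1+R2) = 0.4225.
Rearranging, R2 = R1·k/(1−k) = 17.8 × 0.7316 = 13.02 Ω.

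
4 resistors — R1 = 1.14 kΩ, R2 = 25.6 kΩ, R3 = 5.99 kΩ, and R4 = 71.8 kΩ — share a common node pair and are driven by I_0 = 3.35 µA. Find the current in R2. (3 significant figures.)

I ≈ 0.119 µA

Conductances: ΣG = 1/1.14 + 1/25.6 + 1/5.99 + 1/71.8 = 1.097 (1/kΩ).
Current divider: I(R2) = I_0 · G_k/ΣG = 3.35 × (0.03906/1.097) = 3.35 × 0.03560 = 0.1193 µA.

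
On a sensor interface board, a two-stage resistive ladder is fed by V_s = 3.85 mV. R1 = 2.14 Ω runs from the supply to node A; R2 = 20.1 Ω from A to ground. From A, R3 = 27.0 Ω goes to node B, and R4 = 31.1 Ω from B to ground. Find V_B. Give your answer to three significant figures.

V_B ≈ 1.80 mV

The second stage (R3 + R4 = 58.10 Ω) loads node A in parallel with R2.
R2 ‖ (R3+R4) = 14.93 Ω.
First divider: V_A = V_s · 14.93/(2.14 + 14.93) = 3.367 mV.
Stage 2 is unloaded, so V_B = V_A · R4/(R3+R4) = 3.367 × 31.1/58.10 = 1.803 mV.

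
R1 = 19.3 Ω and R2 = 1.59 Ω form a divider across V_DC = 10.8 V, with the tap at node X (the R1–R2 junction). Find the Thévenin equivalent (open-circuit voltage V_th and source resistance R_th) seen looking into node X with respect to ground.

V_th is the unloaded tap voltage: V_DC · R2/(R1+R2) = 10.8 × 0.07611 = 0.8220 V.
With V_DC suppressed (replaced by a short), R_th = R1 ‖ R2 = (19.30 × 1.59)/(19.30 + 1.59) = 1.469 Ω.

V_th ≈ 0.822 V, R_th ≈ 1.47 Ω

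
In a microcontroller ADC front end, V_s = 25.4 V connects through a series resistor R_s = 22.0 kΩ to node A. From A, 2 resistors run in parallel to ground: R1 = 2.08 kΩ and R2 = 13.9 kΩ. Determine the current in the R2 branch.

Parallel bank: R_p = 1/(1/2.08 + 1/13.9) = 1.809 kΩ.
V_A = 25.4 × 1.809/23.81 = 1.930 V.
I(R2) = V_A / R2 = 1.930/13.9 = 0.1389 mA.

I ≈ 0.139 mA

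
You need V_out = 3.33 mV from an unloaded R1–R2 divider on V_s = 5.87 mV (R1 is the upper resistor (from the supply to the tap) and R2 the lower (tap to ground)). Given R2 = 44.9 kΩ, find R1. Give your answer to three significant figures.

Required fraction k = V_out/V_s = 0.5673.
R1 = R2·(1/k − 1) = 44.9 × 0.7628 = 34.25 kΩ.

R1 ≈ 34.2 kΩ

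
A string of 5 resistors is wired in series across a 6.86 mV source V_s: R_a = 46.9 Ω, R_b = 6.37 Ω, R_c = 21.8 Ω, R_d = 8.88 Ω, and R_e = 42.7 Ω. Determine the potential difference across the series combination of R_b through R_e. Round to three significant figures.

V ≈ 4.32 mV

Series total: ΣR = 46.9 + 6.37 + 21.8 + 8.88 + 42.7 = 126.7 Ω.
R_{R_b..R_e} = 6.37 + 21.8 + 8.88 + 42.7 = 79.75 Ω.
V = V_s · R/ΣR = 6.86 × 0.6297 = 4.320 mV.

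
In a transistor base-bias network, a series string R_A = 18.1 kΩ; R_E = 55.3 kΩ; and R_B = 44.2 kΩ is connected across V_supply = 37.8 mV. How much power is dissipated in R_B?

Series current I = V_supply/ΣR = 37.8/117.6 = 0.3214 µA.
P = I²R = 0.1033 × 44.2 = 4.567 nW.

P ≈ 4.57 nW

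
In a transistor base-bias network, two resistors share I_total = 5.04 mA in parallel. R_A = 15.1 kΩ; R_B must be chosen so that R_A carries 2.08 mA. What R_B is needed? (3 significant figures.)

R_B ≈ 10.6 kΩ

In a two-way split, I_A/I_total = R_B/(R_A + R_B).
With f = 0.4127, R_B = R_A · f/(1−f) = 15.1 × 0.7027 = 10.61 kΩ.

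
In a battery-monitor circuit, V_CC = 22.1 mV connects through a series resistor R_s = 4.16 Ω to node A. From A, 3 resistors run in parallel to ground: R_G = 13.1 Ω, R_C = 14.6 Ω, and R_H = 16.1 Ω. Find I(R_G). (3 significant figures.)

Combine the parallel branches: R_p = (1/13.1 + 1/14.6 + 1/16.1)⁻¹ = 4.832 Ω.
V_A = 22.1 × 4.832/8.992 = 11.88 mV.
I(R_G) = V_A / R_G = 11.88/13.1 = 0.9066 mA.

I ≈ 0.907 mA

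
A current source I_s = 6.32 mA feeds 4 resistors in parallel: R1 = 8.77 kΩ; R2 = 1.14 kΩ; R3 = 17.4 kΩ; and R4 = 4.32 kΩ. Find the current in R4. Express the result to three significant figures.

I ≈ 1.14 mA

Conductances: ΣG = 1/8.77 + 1/1.14 + 1/17.4 + 1/4.32 = 1.280 (1/kΩ).
R4 takes the fraction G_k/ΣG = 0.2315/1.280 = 0.1808, so I = 6.32 × 0.1808 = 1.143 mA.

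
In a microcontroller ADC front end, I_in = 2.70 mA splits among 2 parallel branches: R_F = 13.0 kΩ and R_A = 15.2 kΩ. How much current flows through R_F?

I ≈ 1.46 mA

For two parallel branches, I_k = I_in · (other R)/(sum of R).
So I = 2.70 × 15.2/28.20 = 1.455 mA.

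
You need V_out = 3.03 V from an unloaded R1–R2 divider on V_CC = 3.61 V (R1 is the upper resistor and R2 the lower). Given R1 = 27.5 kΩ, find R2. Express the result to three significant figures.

R2 ≈ 144 kΩ

The divider ratio is R2/(R1+R2) = 3.03/3.61 = 0.8393.
Rearranging, R2 = R1·k/(1−k) = 27.5 × 5.224 = 143.7 kΩ.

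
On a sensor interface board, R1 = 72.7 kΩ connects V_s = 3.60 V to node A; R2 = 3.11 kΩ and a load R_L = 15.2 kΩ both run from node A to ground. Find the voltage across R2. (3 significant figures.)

The load sits in parallel with R2, giving an effective lower resistance R2' = R2·R_L/(R2+R_L) = 2.582 kΩ.
Now apply the divider: V_out = 3.60 × 0.03429 = 0.1235 V.
(Unloaded it would be 0.148 V; the load pulls it down.)

V_out ≈ 0.123 V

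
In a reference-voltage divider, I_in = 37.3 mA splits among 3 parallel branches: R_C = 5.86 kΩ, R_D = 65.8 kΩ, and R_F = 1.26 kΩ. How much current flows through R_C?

I ≈ 6.50 mA

Total conductance ΣG = 1/5.86 + 1/65.8 + 1/1.26 = 0.9795 (units of 1/kΩ).
R_C takes the fraction G_k/ΣG = 0.1706/0.9795 = 0.1742, so I = 37.3 × 0.1742 = 6.498 mA.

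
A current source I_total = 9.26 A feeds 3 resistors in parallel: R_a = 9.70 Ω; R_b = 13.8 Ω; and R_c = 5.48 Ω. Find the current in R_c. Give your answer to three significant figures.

Conductances: ΣG = 1/9.70 + 1/13.8 + 1/5.48 = 0.3580 (1/Ω).
Current divider: I(R_c) = I_total · G_k/ΣG = 9.26 × (0.1825/0.3580) = 9.26 × 0.5097 = 4.720 A.

I ≈ 4.72 A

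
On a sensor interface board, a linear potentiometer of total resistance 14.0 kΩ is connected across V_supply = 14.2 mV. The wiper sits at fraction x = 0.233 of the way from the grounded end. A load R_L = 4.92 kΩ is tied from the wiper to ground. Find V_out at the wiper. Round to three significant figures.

V_out ≈ 2.19 mV

Split the track: R_lower = x·R_p = 3.262 kΩ, R_upper = (1−x)·R_p = 10.74 kΩ.
Lower segment in parallel with the load: 3.262 ‖ 4.92 = 1.962 kΩ.
Loaded-divider output: V_out = 14.2 × 0.1545 = 2.193 mV.
(Unloaded: V_out = x·V_supply = 3.31 mV.)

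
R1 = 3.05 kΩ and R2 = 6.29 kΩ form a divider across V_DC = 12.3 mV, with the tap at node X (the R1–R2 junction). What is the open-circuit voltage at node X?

V_th ≈ 8.28 mV

Open-circuit (no load on X): V_th = V_DC · R2/(R1 + R2) = 12.3 × 6.29/(3.050 + 6.29) = 8.283 mV.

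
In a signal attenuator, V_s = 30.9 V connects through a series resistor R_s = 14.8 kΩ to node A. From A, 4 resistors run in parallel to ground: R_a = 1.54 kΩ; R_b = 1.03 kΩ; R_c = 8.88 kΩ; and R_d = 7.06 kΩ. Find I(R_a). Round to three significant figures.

I ≈ 0.698 mA

Combine the parallel branches: R_p = (1/1.54 + 1/1.03 + 1/8.88 + 1/7.06)⁻¹ = 0.5335 kΩ.
Node voltage V_A = V_s · R_p/(R_s + R_p) = 30.9 × 0.03479 = 1.075 V.
I(R_a) = V_A / R_a = 1.075/1.54 = 0.6981 mA.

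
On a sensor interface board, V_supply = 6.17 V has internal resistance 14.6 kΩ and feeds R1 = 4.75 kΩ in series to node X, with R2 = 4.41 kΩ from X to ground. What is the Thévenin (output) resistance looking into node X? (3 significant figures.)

R1' = 14.6 + 4.75 = 19.35 kΩ (source resistance + R1).
Zeroing V_supply shorts the top of R1' to ground, so R_th = R1' ‖ R2 = 3.591 kΩ.

R_th ≈ 3.59 kΩ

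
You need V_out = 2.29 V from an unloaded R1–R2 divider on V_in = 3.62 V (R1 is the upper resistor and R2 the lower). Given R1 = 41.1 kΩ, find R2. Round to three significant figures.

Required fraction k = V_out/V_in = 0.6326.
R2 = R1 · 0.6326/(1 − 0.6326) = 70.77 kΩ.

R2 ≈ 70.8 kΩ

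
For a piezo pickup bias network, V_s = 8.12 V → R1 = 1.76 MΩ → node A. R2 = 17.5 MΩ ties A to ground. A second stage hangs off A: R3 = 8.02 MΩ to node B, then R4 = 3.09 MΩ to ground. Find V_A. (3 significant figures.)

V_A ≈ 6.45 V

The second stage (R3 + R4 = 11.11 MΩ) loads node A in parallel with R2.
R2 ‖ (R3+R4) = 6.796 MΩ.
V_A = 8.12 × 6.796/(1.76 + 6.796) = 6.450 V.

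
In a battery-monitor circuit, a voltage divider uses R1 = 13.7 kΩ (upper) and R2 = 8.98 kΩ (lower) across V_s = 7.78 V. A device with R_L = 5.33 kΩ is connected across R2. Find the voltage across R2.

V_out ≈ 1.53 V

The load sits in parallel with R2, giving an effective lower resistance R2' = R2·R_L/(R2+R_L) = 3.345 kΩ.
Now apply the divider: V_out = 7.78 × 0.1962 = 1.527 V.
(Unloaded it would be 3.08 V; the load pulls it down.)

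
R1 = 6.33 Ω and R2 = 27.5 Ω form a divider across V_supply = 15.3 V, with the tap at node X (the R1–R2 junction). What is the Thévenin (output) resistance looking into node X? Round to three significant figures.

R_th ≈ 5.15 Ω

Looking into X with the source shorted: R_th = R1·R2/(R1+R2) = 6.330 × 27.5/33.83 = 5.146 Ω.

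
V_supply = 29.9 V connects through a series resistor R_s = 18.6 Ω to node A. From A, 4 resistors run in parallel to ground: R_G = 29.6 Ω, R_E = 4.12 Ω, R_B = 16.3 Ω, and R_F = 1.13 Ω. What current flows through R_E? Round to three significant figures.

I ≈ 0.306 A

Combine the parallel branches: R_p = (1/29.6 + 1/4.12 + 1/16.3 + 1/1.13)⁻¹ = 0.8178 Ω.
V_A by voltage divider: V_A = 29.9 × 0.8178/(18.6 + 0.8178) = 1.259 V.
Branch current I = V_A/R_E = 1.259/4.12 = 0.3056 A.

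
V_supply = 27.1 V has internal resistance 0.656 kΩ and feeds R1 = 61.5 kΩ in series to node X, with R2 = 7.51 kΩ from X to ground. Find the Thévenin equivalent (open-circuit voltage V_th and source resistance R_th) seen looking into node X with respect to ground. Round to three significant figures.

V_th ≈ 2.92 V, R_th ≈ 6.70 kΩ

R1' = 0.656 + 61.5 = 62.16 kΩ (source resistance + R1).
V_th is the unloaded tap voltage: V_supply · R2/(R1'+R2) = 27.1 × 0.1078 = 2.921 V.
With V_supply suppressed (replaced by a short), R_th = R1' ‖ R2 = (62.16 × 7.51)/(62.16 + 7.51) = 6.700 kΩ.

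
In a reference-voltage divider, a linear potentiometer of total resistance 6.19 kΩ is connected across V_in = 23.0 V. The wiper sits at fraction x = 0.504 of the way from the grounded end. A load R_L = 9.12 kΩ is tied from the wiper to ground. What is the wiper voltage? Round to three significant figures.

Split the track: R_lower = x·R_p = 3.120 kΩ, R_upper = (1−x)·R_p = 3.070 kΩ.
R_L loads the lower segment: effective lower R = 2.325 kΩ.
Then V_out = V_in · 2.325/(3.070 + 2.325) = 9.910 V.
(Unloaded: V_out = x·V_in = 11.6 V.)

V_out ≈ 9.91 V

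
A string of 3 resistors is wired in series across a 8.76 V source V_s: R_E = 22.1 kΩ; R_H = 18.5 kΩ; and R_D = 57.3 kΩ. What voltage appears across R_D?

Total series resistance ΣR = 22.1 + 18.5 + 57.3 = 97.90 kΩ.
V = V_s · R/ΣR = 8.76 × 0.5853 = 5.127 V.

V ≈ 5.13 V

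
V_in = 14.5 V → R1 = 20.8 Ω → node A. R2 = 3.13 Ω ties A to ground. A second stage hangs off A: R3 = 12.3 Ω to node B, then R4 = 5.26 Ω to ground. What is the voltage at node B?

V_B ≈ 0.492 V

Looking into the second stage from A: R3 + R4 = 17.56 Ω appears in parallel with R2.
R2 ‖ (R3+R4) = 2.656 Ω.
V_A = 14.5 × 2.656/(20.8 + 2.656) = 1.642 V.
Then the unloaded second divider: V_B = V_A × R4/(R3+R4) = 1.642 × 0.2995 = 0.4919 V.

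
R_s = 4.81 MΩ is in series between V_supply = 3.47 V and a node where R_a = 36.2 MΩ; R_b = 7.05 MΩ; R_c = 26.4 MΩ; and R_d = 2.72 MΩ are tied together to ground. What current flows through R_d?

I ≈ 0.339 µA

Parallel bank: R_p = 1/(1/36.2 + 1/7.05 + 1/26.4 + 1/2.72) = 1.739 MΩ.
V_A by voltage divider: V_A = 3.47 × 1.739/(4.81 + 1.739) = 0.9215 V.
I(R_d) = V_A / R_d = 0.9215/2.72 = 0.3388 µA.
(Check via current divider: I_total = 0.5298 µA; share G_k/ΣG = 0.6394 → same result.)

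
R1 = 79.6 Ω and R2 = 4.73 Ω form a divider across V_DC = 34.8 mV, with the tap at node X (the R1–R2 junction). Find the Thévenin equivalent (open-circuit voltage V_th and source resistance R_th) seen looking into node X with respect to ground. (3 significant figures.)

With X open, the divider is unloaded: V_th = 34.8 × 4.73/84.33 = 1.952 mV.
With V_DC suppressed (replaced by a short), R_th = R1 ‖ R2 = (79.60 × 4.73)/(79.60 + 4.73) = 4.465 Ω.

V_th ≈ 1.95 mV, R_th ≈ 4.46 Ω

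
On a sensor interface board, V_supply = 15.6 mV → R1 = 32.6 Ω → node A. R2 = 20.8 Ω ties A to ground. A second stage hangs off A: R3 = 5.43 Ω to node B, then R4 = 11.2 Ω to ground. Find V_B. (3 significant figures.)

V_B ≈ 2.32 mV

Node A sees R2 in parallel with the series input of stage 2, R3 + R4 = 16.63 Ω.
Effective lower resistance at A: R2 ‖ 16.63 = 9.241 Ω.
So V_A = 15.6 × 0.2209 = 3.446 mV.
Stage 2 is unloaded, so V_B = V_A · R4/(R3+R4) = 3.446 × 11.2/16.63 = 2.320 mV.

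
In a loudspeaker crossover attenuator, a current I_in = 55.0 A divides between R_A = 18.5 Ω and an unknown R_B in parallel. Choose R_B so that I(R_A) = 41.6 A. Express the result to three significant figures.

R_B ≈ 57.4 Ω

Two-branch current divider: I_A = I_in · R_B/(R_A + R_B).
41.6/55.0 = R_B/(R_A + R_B) → R_B = R_A · (0.7564)/(1 − 0.7564) = 18.5 × 3.104 = 57.43 Ω.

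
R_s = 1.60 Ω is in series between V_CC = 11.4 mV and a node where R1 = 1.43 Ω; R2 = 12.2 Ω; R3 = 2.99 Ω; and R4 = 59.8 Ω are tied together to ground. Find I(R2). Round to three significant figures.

Equivalent of the parallel group: R_p = 0.8831 Ω.
V_A = 11.4 × 0.8831/2.483 = 4.054 mV.
Branch current I = V_A/R2 = 4.054/12.2 = 0.3323 mA.
(Equivalently: I_total = 4.591 mA, then current-divider fraction G_k/ΣG = 0.07238.)

I ≈ 0.332 mA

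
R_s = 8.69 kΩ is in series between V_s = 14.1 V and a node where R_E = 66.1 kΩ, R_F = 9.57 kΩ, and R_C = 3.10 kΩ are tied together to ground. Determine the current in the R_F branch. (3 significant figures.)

I ≈ 0.304 mA

Equivalent of the parallel group: R_p = 2.261 kΩ.
Node voltage V_A = V_s · R_p/(R_s + R_p) = 14.1 × 0.2065 = 2.912 V.
I(R_F) = V_A / R_F = 2.912/9.57 = 0.3042 mA.
(Check via current divider: I_total = 1.288 mA; share G_k/ΣG = 0.2363 → same result.)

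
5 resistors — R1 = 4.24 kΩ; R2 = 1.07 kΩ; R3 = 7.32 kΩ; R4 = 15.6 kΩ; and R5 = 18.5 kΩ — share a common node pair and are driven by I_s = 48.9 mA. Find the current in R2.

I ≈ 32.1 mA

Conductances: ΣG = 1/4.24 + 1/1.07 + 1/7.32 + 1/15.6 + 1/18.5 = 1.425 (1/kΩ).
R2 takes the fraction G_k/ΣG = 0.9346/1.425 = 0.6558, so I = 48.9 × 0.6558 = 32.07 mA.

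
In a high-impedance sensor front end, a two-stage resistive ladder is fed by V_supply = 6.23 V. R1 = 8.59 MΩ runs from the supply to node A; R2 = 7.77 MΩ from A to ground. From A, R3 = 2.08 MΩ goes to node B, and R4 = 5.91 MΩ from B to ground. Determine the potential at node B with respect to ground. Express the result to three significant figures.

Node A sees R2 in parallel with the series input of stage 2, R3 + R4 = 7.990 MΩ.
Effective lower resistance at A: R2 ‖ 7.990 = 3.939 MΩ.
First divider: V_A = V_supply · 3.939/(8.59 + 3.939) = 1.959 V.
Stage 2 is unloaded, so V_B = V_A · R4/(R3+R4) = 1.959 × 5.91/7.990 = 1.449 V.

V_B ≈ 1.45 V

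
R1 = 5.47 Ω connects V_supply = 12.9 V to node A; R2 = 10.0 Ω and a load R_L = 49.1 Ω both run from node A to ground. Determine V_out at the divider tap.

First combine the lower leg with the load: R2 ‖ R_L = 8.308 Ω.
Voltage divider with the loaded lower leg: V_out = 12.9 × 8.308/(5.47 + 8.308) = 12.9 × 0.6030 = 7.779 V.

V_out ≈ 7.78 V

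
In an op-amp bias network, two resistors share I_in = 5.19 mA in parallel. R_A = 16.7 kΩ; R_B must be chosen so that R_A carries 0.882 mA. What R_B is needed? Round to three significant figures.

Two-branch current divider: I_A = I_in · R_B/(R_A + R_B).
0.882/5.19 = R_B/(R_A + R_B) → R_B = R_A · (0.1699)/(1 − 0.1699) = 16.7 × 0.2047 = 3.419 kΩ.

R_B ≈ 3.42 kΩ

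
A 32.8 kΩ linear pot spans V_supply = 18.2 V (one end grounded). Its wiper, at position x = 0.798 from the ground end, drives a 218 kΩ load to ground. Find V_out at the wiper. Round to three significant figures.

V_out ≈ 14.2 V

Split the track: R_lower = x·R_p = 26.17 kΩ, R_upper = (1−x)·R_p = 6.626 kΩ.
Lower segment in parallel with the load: 26.17 ‖ 218 = 23.37 kΩ.
Loaded-divider output: V_out = 18.2 × 0.7791 = 14.18 V.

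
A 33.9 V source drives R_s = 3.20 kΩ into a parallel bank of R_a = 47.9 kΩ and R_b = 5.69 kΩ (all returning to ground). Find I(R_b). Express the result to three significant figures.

I ≈ 3.66 mA

Equivalent of the parallel group: R_p = 5.086 kΩ.
V_A by voltage divider: V_A = 33.9 × 5.086/(3.20 + 5.086) = 20.81 V.
Branch current I = V_A/R_b = 20.81/5.69 = 3.657 mA.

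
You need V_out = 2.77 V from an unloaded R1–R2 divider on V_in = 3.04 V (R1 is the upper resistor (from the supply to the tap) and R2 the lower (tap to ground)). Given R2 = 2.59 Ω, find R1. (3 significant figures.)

R1 ≈ 0.252 Ω

Required fraction k = V_out/V_in = 0.9112.
Rearranging, R1 = R2·(1−k)/k = 2.59 × 0.09747 = 0.2525 Ω.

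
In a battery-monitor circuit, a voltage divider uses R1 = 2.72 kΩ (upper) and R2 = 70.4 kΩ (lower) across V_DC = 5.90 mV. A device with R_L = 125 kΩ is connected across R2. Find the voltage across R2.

V_out ≈ 5.56 mV

The load sits in parallel with R2, giving an effective lower resistance R2' = R2·R_L/(R2+R_L) = 45.04 kΩ.
Then V_out = V_DC · R2'/(R1 + R2') = 5.90 × 45.04/47.76 = 5.564 mV.
(Unloaded it would be 5.68 mV; the load pulls it down.)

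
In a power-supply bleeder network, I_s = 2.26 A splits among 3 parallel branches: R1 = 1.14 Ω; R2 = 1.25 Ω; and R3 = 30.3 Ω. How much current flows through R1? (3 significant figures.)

I ≈ 1.16 A

ΣG = 1/1.14 + 1/1.25 + 1/30.3 = 1.710.
R1 takes the fraction G_k/ΣG = 0.8772/1.710 = 0.5129, so I = 2.26 × 0.5129 = 1.159 A.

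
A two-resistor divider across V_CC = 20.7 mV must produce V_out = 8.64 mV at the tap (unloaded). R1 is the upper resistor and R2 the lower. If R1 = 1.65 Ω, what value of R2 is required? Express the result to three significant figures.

R2 ≈ 1.18 Ω

Required fraction k = V_out/V_CC = 0.4174.
Rearranging, R2 = R1·k/(1−k) = 1.65 × 0.7164 = 1.182 Ω.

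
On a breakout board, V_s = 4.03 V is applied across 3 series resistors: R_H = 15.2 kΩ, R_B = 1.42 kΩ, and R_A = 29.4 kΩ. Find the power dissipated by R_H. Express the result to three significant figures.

P ≈ 0.117 mW

Series current I = V_s/ΣR = 4.03/46.02 = 0.08757 mA.
P = I²R = 0.007669 × 15.2 = 0.1166 mW.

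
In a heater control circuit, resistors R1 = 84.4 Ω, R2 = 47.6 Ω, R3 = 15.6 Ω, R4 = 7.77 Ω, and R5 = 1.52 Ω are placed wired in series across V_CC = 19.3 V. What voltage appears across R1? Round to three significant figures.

Total series resistance ΣR = 84.4 + 47.6 + 15.6 + 7.77 + 1.52 = 156.9 Ω.
By the voltage-divider rule, V = 19.3 × 84.40/156.9 = 10.38 V.

V ≈ 10.4 V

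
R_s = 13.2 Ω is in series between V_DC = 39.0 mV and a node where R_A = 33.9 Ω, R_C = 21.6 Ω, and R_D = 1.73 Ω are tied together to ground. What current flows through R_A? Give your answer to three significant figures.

Equivalent of the parallel group: R_p = 1.529 Ω.
V_A = 39.0 × 1.529/14.73 = 4.050 mV.
I(R_A) = V_A / R_A = 4.050/33.9 = 0.1195 mA.

I ≈ 0.119 mA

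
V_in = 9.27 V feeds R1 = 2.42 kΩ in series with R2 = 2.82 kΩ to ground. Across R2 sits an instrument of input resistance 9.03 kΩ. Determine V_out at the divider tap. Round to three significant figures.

R2 ‖ R_L = (2.82 × 9.03)/(2.82 + 9.03) = 2.149 kΩ.
Then V_out = V_in · R2'/(R1 + R2') = 9.27 × 2.149/4.569 = 4.360 V.
(Unloaded it would be 4.99 V; the load pulls it down.)

V_out ≈ 4.36 V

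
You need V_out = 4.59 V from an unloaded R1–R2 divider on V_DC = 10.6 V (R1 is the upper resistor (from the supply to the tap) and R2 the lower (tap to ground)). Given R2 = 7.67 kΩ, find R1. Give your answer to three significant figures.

R1 ≈ 10.0 kΩ

Required fraction k = V_out/V_DC = 0.4330.
So R1 = R2 · (V_DC/V_out − 1) = 7.67 × (10.6/4.59 − 1) = 7.67 × 1.309 = 10.04 kΩ.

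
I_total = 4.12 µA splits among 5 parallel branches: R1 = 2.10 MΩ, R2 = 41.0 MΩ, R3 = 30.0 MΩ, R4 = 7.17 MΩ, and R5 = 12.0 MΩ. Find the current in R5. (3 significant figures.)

I ≈ 0.454 µA

Total conductance ΣG = 1/2.10 + 1/41.0 + 1/30.0 + 1/7.17 + 1/12.0 = 0.7567 (units of 1/MΩ).
R5 takes the fraction G_k/ΣG = 0.08333/0.7567 = 0.1101, so I = 4.12 × 0.1101 = 0.4537 µA.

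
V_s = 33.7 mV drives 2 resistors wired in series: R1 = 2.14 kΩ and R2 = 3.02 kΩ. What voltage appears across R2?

V ≈ 19.7 mV

Total series resistance ΣR = 2.14 + 3.02 = 5.160 kΩ.
V = V_s · R/ΣR = 33.7 × 0.5853 = 19.72 mV.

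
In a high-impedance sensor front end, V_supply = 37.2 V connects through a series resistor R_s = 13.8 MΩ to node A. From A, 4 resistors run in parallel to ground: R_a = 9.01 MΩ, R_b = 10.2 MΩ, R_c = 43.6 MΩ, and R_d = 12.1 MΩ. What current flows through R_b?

Parallel bank: R_p = 1/(1/9.01 + 1/10.2 + 1/43.6 + 1/12.1) = 3.179 MΩ.
V_A by voltage divider: V_A = 37.2 × 3.179/(13.8 + 3.179) = 6.964 V.
Branch current I = V_A/R_b = 6.964/10.2 = 0.6828 µA.

I ≈ 0.683 µA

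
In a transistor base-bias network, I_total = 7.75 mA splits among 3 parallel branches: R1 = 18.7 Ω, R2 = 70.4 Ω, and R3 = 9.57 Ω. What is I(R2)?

ΣG = 1/18.7 + 1/70.4 + 1/9.57 = 0.1722.
R2 takes the fraction G_k/ΣG = 0.01420/0.1722 = 0.08250, so I = 7.75 × 0.08250 = 0.6394 mA.

I ≈ 0.639 mA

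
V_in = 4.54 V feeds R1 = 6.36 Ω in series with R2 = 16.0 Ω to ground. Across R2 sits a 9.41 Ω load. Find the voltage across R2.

V_out ≈ 2.19 V

The load sits in parallel with R2, giving an effective lower resistance R2' = R2·R_L/(R2+R_L) = 5.925 Ω.
Voltage divider with the loaded lower leg: V_out = 4.54 × 5.925/(6.36 + 5.925) = 4.54 × 0.4823 = 2.190 V.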